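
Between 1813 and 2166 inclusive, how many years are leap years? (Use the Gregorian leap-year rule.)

86

Multiples of 4 in [1813,2166]: 88.
Of those, multiples of 100: 3 (not leap unless ÷400).
Multiples of 400: 1.
Leap years = 88 − 3 + 1 = 86.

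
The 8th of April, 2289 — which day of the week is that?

Monday

Doomsday rule: the anchor day for the 2200s is Friday. For year 89: 89÷12 = 7 r 5, and 5÷4 = 1, so 7+5+1 = 13.
Friday + 13 ≡ Thursday — that's 2289's doomsday.
In April the doomsday date is Apr 4.
Apr 8 is 4 days after Apr 4; 4 mod 7 = 4, so Thursday + 4 = Monday.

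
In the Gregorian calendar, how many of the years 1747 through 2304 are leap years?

Multiples of 4 in [1747,2304]: 140.
Of those, multiples of 100: 6 (not leap unless ÷400).
Multiples of 400: 1.
Leap years = 140 − 6 + 1 = 135.

135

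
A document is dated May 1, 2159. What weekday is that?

Tuesday

Doomsday rule: the anchor day for the 2100s is Sunday. For year 59: 59÷12 = 4 r 11, and 11÷4 = 2, so 4+11+2 = 17.
Sunday + 17 ≡ Wednesday — that's 2159's doomsday.
In May the doomsday date is May 9.
May 1 is 8 days before May 9; 8 mod 7 = 1, so Wednesday − 1 = Tuesday.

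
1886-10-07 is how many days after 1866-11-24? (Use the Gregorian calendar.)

7257

Nov 24, 1866 → Nov 24, 1867: 365 days.
Nov 24, 1867 → Nov 24, 1868: 366 days (Feb 29, 1868 is in that span).
Nov 24, 1868 → Nov 24, 1869: 365 days.
Nov 24, 1869 → Nov 24, 1870: 365 days.
Nov 24, 1870 → Nov 24, 1871: 365 days.
Nov 24, 1871 → Nov 24, 1872: 366 days (Feb 29, 1872 is in that span).
Nov 24, 1872 → Nov 24, 1873: 365 days.
Nov 24, 1873 → Nov 24, 1874: 365 days.
Nov 24, 1874 → Nov 24, 1875: 365 days.
Nov 24, 1875 → Nov 24, 1876: 366 days (Feb 29, 1876 is in that span).
Nov 24, 1876 → Nov 24, 1877: 365 days.
Nov 24, 1877 → Nov 24, 1878: 365 days.
Nov 24, 1878 → Nov 24, 1879: 365 days.
Nov 24, 1879 → Nov 24, 1880: 366 days (Feb 29, 1880 is in that span).
Nov 24, 1880 → Nov 24, 1881: 365 days.
Nov 24, 1881 → Nov 24, 1882: 365 days.
Nov 24, 1882 → Nov 24, 1883: 365 days.
Nov 24, 1883 → Nov 24, 1884: 366 days (Feb 29, 1884 is in that span).
Nov 24, 1884 → Nov 24, 1885: 365 days.
Nov 24, 1885 → Dec 24, 1885: 30 days (November has 30).
Dec 24, 1885 → Jan 24, 1886: 31 days (December has 31).
Jan 24, 1886 → Feb 24, 1886: 31 days (January has 31).
Feb 24, 1886 → Mar 24, 1886: 28 days (February has 28).
Mar 24, 1886 → Apr 24, 1886: 31 days (March has 31).
Apr 24, 1886 → May 24, 1886: 30 days (April has 30).
May 24, 1886 → Jun 24, 1886: 31 days (May has 31).
Jun 24, 1886 → Jul 24, 1886: 30 days (June has 30).
Jul 24, 1886 → Aug 24, 1886: 31 days (July has 31).
Aug 24, 1886 → Sep 24, 1886: 31 days (August has 31).
Sep 24, 1886 → Oct 7, 1886: 13 days.
Total: 7257 days.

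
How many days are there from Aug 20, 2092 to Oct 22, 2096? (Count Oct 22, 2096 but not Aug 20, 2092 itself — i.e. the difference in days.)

1524

Aug 20, 2092 → Aug 20, 2093: 365 days.
Aug 20, 2093 → Aug 20, 2094: 365 days.
Aug 20, 2094 → Aug 20, 2095: 365 days.
Aug 20, 2095 → Aug 20, 2096: 366 days (Feb 29, 2096 is in that span).
Aug 20, 2096 → Sep 20, 2096: 31 days (August has 31).
Sep 20, 2096 → Oct 20, 2096: 30 days (September has 30).
Oct 20, 2096 → Oct 22, 2096: 2 days.
Total: 1524 days.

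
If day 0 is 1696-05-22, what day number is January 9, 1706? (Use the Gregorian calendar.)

May 22, 1696 → May 22, 1697: 365 days.
May 22, 1697 → May 22, 1698: 365 days.
May 22, 1698 → May 22, 1699: 365 days.
May 22, 1699 → May 22, 1700: 365 days.
May 22, 1700 → May 22, 1701: 365 days.
May 22, 1701 → May 22, 1702: 365 days.
May 22, 1702 → May 22, 1703: 365 days.
May 22, 1703 → May 22, 1704: 366 days (Feb 29, 1704 is in that span).
May 22, 1704 → May 22, 1705: 365 days.
May 22, 1705 → Jun 22, 1705: 31 days (May has 31).
Jun 22, 1705 → Jul 22, 1705: 30 days (June has 30).
Jul 22, 1705 → Aug 22, 1705: 31 days (July has 31).
Aug 22, 1705 → Sep 22, 1705: 31 days (August has 31).
Sep 22, 1705 → Oct 22, 1705: 30 days (September has 30).
Oct 22, 1705 → Nov 22, 1705: 31 days (October has 31).
Nov 22, 1705 → Dec 22, 1705: 30 days (November has 30).
Dec 22, 1705 → Jan 9, 1706: 18 days.
Total: 3518 days.

3518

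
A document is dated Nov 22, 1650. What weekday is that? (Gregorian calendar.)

Tuesday

Doomsday rule: the anchor day for the 1600s is Tuesday. For year 50: 50÷12 = 4 r 2, and 2÷4 = 0, so 4+2+0 = 6.
Tuesday + 6 ≡ Monday — that's 1650's doomsday.
In November the doomsday date is Nov 7.
Nov 22 is 15 days after Nov 7; 15 mod 7 = 1, so Monday + 1 = Tuesday.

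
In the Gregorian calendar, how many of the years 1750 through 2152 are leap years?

98

Multiples of 4 in [1750,2152]: 101.
Of those, multiples of 100: 4 (not leap unless ÷400).
Multiples of 400: 1.
Leap years = 101 − 4 + 1 = 98.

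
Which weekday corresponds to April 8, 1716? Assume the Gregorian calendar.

Wednesday

Doomsday rule: the anchor day for the 1700s is Sunday. For year 16: 16÷12 = 1 r 4, and 4÷4 = 1, so 1+4+1 = 6.
Sunday + 6 ≡ Saturday — that's 1716's doomsday.
In April the doomsday date is Apr 4.
Apr 8 is 4 days after Apr 4; 4 mod 7 = 4, so Saturday + 4 = Wednesday.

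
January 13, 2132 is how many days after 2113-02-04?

6917

Feb 4, 2113 → Feb 4, 2114: 365 days.
Feb 4, 2114 → Feb 4, 2115: 365 days.
Feb 4, 2115 → Feb 4, 2116: 365 days.
Feb 4, 2116 → Feb 4, 2117: 366 days (Feb 29, 2116 is in that span).
Feb 4, 2117 → Feb 4, 2118: 365 days.
Feb 4, 2118 → Feb 4, 2119: 365 days.
Feb 4, 2119 → Feb 4, 2120: 365 days.
Feb 4, 2120 → Feb 4, 2121: 366 days (Feb 29, 2120 is in that span).
Feb 4, 2121 → Feb 4, 2122: 365 days.
Feb 4, 2122 → Feb 4, 2123: 365 days.
Feb 4, 2123 → Feb 4, 2124: 365 days.
Feb 4, 2124 → Feb 4, 2125: 366 days (Feb 29, 2124 is in that span).
Feb 4, 2125 → Feb 4, 2126: 365 days.
Feb 4, 2126 → Feb 4, 2127: 365 days.
Feb 4, 2127 → Feb 4, 2128: 365 days.
Feb 4, 2128 → Feb 4, 2129: 366 days (Feb 29, 2128 is in that span).
Feb 4, 2129 → Feb 4, 2130: 365 days.
Feb 4, 2130 → Feb 4, 2131: 365 days.
Feb 4, 2131 → Mar 4, 2131: 28 days (February has 28).
Mar 4, 2131 → Apr 4, 2131: 31 days (March has 31).
Apr 4, 2131 → May 4, 2131: 30 days (April has 30).
May 4, 2131 → Jun 4, 2131: 31 days (May has 31).
Jun 4, 2131 → Jul 4, 2131: 30 days (June has 30).
Jul 4, 2131 → Aug 4, 2131: 31 days (July has 31).
Aug 4, 2131 → Sep 4, 2131: 31 days (August has 31).
Sep 4, 2131 → Oct 4, 2131: 30 days (September has 30).
Oct 4, 2131 → Nov 4, 2131: 31 days (October has 31).
Nov 4, 2131 → Dec 4, 2131: 30 days (November has 30).
Dec 4, 2131 → Jan 4, 2132: 31 days (December has 31).
Jan 4, 2132 → Jan 13, 2132: 9 days.
Total: 6917 days.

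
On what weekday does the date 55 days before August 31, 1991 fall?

First find the weekday of Aug 31, 1991. Doomsday rule: the anchor day for the 1900s is Wednesday. For year 91: 91÷12 = 7 r 7, and 7÷4 = 1, so 7+7+1 = 15.
Wednesday + 15 ≡ Thursday — that's 1991's doomsday.
In August the doomsday date is Aug 8.
Aug 31 is 23 days after Aug 8; 23 mod 7 = 2, so Thursday + 2 = Saturday.
55 mod 7 = 6, so 55 days before a Saturday is Saturday − 6 = Sunday.

Sunday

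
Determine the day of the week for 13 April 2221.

Doomsday rule: the anchor day for the 2200s is Friday. For year 21: 21÷12 = 1 r 9, and 9÷4 = 2, so 1+9+2 = 12.
Friday + 12 ≡ Wednesday — that's 2221's doomsday.
In April the doomsday date is Apr 4.
Apr 13 is 9 days after Apr 4; 9 mod 7 = 2, so Wednesday + 2 = Friday.

Friday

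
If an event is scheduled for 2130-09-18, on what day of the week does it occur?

Monday

Doomsday rule: the anchor day for the 2100s is Sunday. For year 30: 30÷12 = 2 r 6, and 6÷4 = 1, so 2+6+1 = 9.
Sunday + 9 ≡ Tuesday — that's 2130's doomsday.
In September the doomsday date is Sep 5.
Sep 18 is 13 days after Sep 5; 13 mod 7 = 6, so Tuesday + 6 = Monday.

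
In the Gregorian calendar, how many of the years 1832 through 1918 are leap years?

Multiples of 4 in [1832,1918]: 22.
Of those, multiples of 100: 1 (not leap unless ÷400).
Multiples of 400: 0.
Leap years = 22 − 1 + 0 = 21.

21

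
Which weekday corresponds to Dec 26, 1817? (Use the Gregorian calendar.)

Friday

Doomsday rule: the anchor day for the 1800s is Friday. For year 17: 17÷12 = 1 r 5, and 5÷4 = 1, so 1+5+1 = 7.
Friday + 7 ≡ Friday — that's 1817's doomsday.
In December the doomsday date is Dec 12.
Dec 26 is 14 days after Dec 12; 14 mod 7 = 0, so Friday + 0 = Friday.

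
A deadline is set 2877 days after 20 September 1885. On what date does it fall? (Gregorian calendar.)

August 6, 1893

+365 (one year) → Sep 20, 1886 (2512 left).
+365 (one year) → Sep 20, 1887 (2147 left).
+366 (one year; includes Feb 29, 1888) → Sep 20, 1888 (1781 left).
+365 (one year) → Sep 20, 1889 (1416 left).
+365 (one year) → Sep 20, 1890 (1051 left).
+365 (one year) → Sep 20, 1891 (686 left).
+366 (one year; includes Feb 29, 1892) → Sep 20, 1892 (320 left).
Sep has 30 days: +11 → Oct 1, 1892 (309 left).
Oct has 31 days: +31 → Nov 1, 1892 (278 left).
Nov has 30 days: +30 → Dec 1, 1892 (248 left).
Dec has 31 days: +31 → Jan 1, 1893 (217 left).
Jan has 31 days: +31 → Feb 1, 1893 (186 left).
Feb has 28 days: +28 → Mar 1, 1893 (158 left).
Mar has 31 days: +31 → Apr 1, 1893 (127 left).
Apr has 30 days: +30 → May 1, 1893 (97 left).
May has 31 days: +31 → Jun 1, 1893 (66 left).
Jun has 30 days: +30 → Jul 1, 1893 (36 left).
Jul has 31 days: +31 → Aug 1, 1893 (5 left).
+5 → Aug 6, 1893.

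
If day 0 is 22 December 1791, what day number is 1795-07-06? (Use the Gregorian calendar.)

Dec 22, 1791 → Dec 22, 1792: 366 days (Feb 29, 1792 is in that span).
Dec 22, 1792 → Dec 22, 1793: 365 days.
Dec 22, 1793 → Dec 22, 1794: 365 days.
Dec 22, 1794 → Jan 22, 1795: 31 days (December has 31).
Jan 22, 1795 → Feb 22, 1795: 31 days (January has 31).
Feb 22, 1795 → Mar 22, 1795: 28 days (February has 28).
Mar 22, 1795 → Apr 22, 1795: 31 days (March has 31).
Apr 22, 1795 → May 22, 1795: 30 days (April has 30).
May 22, 1795 → Jun 22, 1795: 31 days (May has 31).
Jun 22, 1795 → Jul 6, 1795: 14 days.
Total: 1292 days.

1292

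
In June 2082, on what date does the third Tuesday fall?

June 1, 2082 is a Monday.
The first Tuesday is therefore June 2 (1 days later).
The third Tuesday is 2 + 2×7 = June 16.

June 16, 2082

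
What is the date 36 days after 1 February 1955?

March 9, 1955

Feb has 28 days: +28 → Mar 1, 1955 (8 left).
+8 → Mar 9, 1955.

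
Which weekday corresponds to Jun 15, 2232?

Doomsday rule: the anchor day for the 2200s is Friday. For year 32: 32÷12 = 2 r 8, and 8÷4 = 2, so 2+8+2 = 12.
Friday + 12 ≡ Wednesday — that's 2232's doomsday.
In June the doomsday date is Jun 6.
Jun 15 is 9 days after Jun 6; 9 mod 7 = 2, so Wednesday + 2 = Friday.

Friday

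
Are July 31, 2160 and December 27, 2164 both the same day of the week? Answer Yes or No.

From Jul 31, 2160 to Dec 27, 2164 is 1610 days.
1610 mod 7 = 0, so they are the same weekday.
(Jul 31, 2160 is a Thursday; Dec 27, 2164 is a Thursday.)

Yes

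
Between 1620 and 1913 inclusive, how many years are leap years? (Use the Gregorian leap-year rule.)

71

Multiples of 4 in [1620,1913]: 74.
Of those, multiples of 100: 3 (not leap unless ÷400).
Multiples of 400: 0.
Leap years = 74 − 3 + 0 = 71.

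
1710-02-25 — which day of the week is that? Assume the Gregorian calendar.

Tuesday

Doomsday rule: the anchor day for the 1700s is Sunday. For year 10: 10÷12 = 0 r 10, and 10÷4 = 2, so 0+10+2 = 12.
Sunday + 12 ≡ Friday — that's 1710's doomsday.
In February the doomsday date is Feb 28 (1710 is not a leap year).
Feb 25 is 3 days before Feb 28; 3 mod 7 = 3, so Friday − 3 = Tuesday.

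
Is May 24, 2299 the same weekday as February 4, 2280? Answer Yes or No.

Yes

From Feb 4, 2280 to May 24, 2299 is 7049 days.
7049 mod 7 = 0, so they are the same weekday.
(Feb 4, 2280 is a Wednesday; May 24, 2299 is a Wednesday.)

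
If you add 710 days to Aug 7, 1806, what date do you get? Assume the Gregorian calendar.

+365 (one year) → Aug 7, 1807 (345 left).
Aug has 31 days: +25 → Sep 1, 1807 (320 left).
Sep has 30 days: +30 → Oct 1, 1807 (290 left).
Oct has 31 days: +31 → Nov 1, 1807 (259 left).
Nov has 30 days: +30 → Dec 1, 1807 (229 left).
Dec has 31 days: +31 → Jan 1, 1808 (198 left).
Jan has 31 days: +31 → Feb 1, 1808 (167 left).
Feb has 29 days: +29 → Mar 1, 1808 (138 left).
Mar has 31 days: +31 → Apr 1, 1808 (107 left).
Apr has 30 days: +30 → May 1, 1808 (77 left).
May has 31 days: +31 → Jun 1, 1808 (46 left).
Jun has 30 days: +30 → Jul 1, 1808 (16 left).
+16 → Jul 17, 1808.

July 17, 1808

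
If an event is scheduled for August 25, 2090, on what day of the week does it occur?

Friday

Doomsday rule: the anchor day for the 2000s is Tuesday. For year 90: 90÷12 = 7 r 6, and 6÷4 = 1, so 7+6+1 = 14.
Tuesday + 14 ≡ Tuesday — that's 2090's doomsday.
In August the doomsday date is Aug 8.
Aug 25 is 17 days after Aug 8; 17 mod 7 = 3, so Tuesday + 3 = Friday.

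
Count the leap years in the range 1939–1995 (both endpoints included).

14

Multiples of 4 in [1939,1995]: 14.
Of those, multiples of 100: 0 (not leap unless ÷400).
Multiples of 400: 0.
Leap years = 14 − 0 + 0 = 14.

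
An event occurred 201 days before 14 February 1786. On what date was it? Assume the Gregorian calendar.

July 28, 1785

−14 → Jan 31, 1786 (end of Jan, 31 days; 187 left).
−31 → Dec 31, 1785 (end of Dec, 31 days; 156 left).
−31 → Nov 30, 1785 (end of Nov, 30 days; 125 left).
−30 → Oct 31, 1785 (end of Oct, 31 days; 95 left).
−31 → Sep 30, 1785 (end of Sep, 30 days; 64 left).
−30 → Aug 31, 1785 (end of Aug, 31 days; 34 left).
−31 → Jul 31, 1785 (end of Jul, 31 days; 3 left).
−3 → Jul 28, 1785.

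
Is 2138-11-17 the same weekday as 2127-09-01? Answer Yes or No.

Yes

From Sep 1, 2127 to Nov 17, 2138 is 4095 days.
4095 mod 7 = 0, so they are the same weekday.
(Sep 1, 2127 is a Monday; Nov 17, 2138 is a Monday.)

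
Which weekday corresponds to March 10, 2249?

Doomsday rule: the anchor day for the 2200s is Friday. For year 49: 49÷12 = 4 r 1, and 1÷4 = 0, so 4+1+0 = 5.
Friday + 5 ≡ Wednesday — that's 2249's doomsday.
In March the doomsday date is Mar 14.
Mar 10 is 4 days before Mar 14; 4 mod 7 = 4, so Wednesday − 4 = Saturday.

Saturday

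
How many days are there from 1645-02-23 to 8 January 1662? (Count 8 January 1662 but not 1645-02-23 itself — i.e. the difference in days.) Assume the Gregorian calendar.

Feb 23, 1645 → Feb 23, 1646: 365 days.
Feb 23, 1646 → Feb 23, 1647: 365 days.
Feb 23, 1647 → Feb 23, 1648: 365 days.
Feb 23, 1648 → Feb 23, 1649: 366 days (Feb 29, 1648 is in that span).
Feb 23, 1649 → Feb 23, 1650: 365 days.
Feb 23, 1650 → Feb 23, 1651: 365 days.
Feb 23, 1651 → Feb 23, 1652: 365 days.
Feb 23, 1652 → Feb 23, 1653: 366 days (Feb 29, 1652 is in that span).
Feb 23, 1653 → Feb 23, 1654: 365 days.
Feb 23, 1654 → Feb 23, 1655: 365 days.
Feb 23, 1655 → Feb 23, 1656: 365 days.
Feb 23, 1656 → Feb 23, 1657: 366 days (Feb 29, 1656 is in that span).
Feb 23, 1657 → Feb 23, 1658: 365 days.
Feb 23, 1658 → Feb 23, 1659: 365 days.
Feb 23, 1659 → Feb 23, 1660: 365 days.
Feb 23, 1660 → Feb 23, 1661: 366 days (Feb 29, 1660 is in that span).
Feb 23, 1661 → Mar 23, 1661: 28 days (February has 28).
Mar 23, 1661 → Apr 23, 1661: 31 days (March has 31).
Apr 23, 1661 → May 23, 1661: 30 days (April has 30).
May 23, 1661 → Jun 23, 1661: 31 days (May has 31).
Jun 23, 1661 → Jul 23, 1661: 30 days (June has 30).
Jul 23, 1661 → Aug 23, 1661: 31 days (July has 31).
Aug 23, 1661 → Sep 23, 1661: 31 days (August has 31).
Sep 23, 1661 → Oct 23, 1661: 30 days (September has 30).
Oct 23, 1661 → Nov 23, 1661: 31 days (October has 31).
Nov 23, 1661 → Dec 23, 1661: 30 days (November has 30).
Dec 23, 1661 → Jan 8, 1662: 16 days.
Total: 6163 days.

6163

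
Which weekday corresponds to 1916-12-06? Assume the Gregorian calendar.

January 1, 1916 is a Saturday.
Jan 1, 1916 → Feb 1, 1916: 31 days (January has 31).
Feb 1, 1916 → Mar 1, 1916: 29 days (February has 29).
Mar 1, 1916 → Apr 1, 1916: 31 days (March has 31).
Apr 1, 1916 → May 1, 1916: 30 days (April has 30).
May 1, 1916 → Jun 1, 1916: 31 days (May has 31).
Jun 1, 1916 → Jul 1, 1916: 30 days (June has 30).
Jul 1, 1916 → Aug 1, 1916: 31 days (July has 31).
Aug 1, 1916 → Sep 1, 1916: 31 days (August has 31).
Sep 1, 1916 → Oct 1, 1916: 30 days (September has 30).
Oct 1, 1916 → Nov 1, 1916: 31 days (October has 31).
Nov 1, 1916 → Dec 1, 1916: 30 days (November has 30).
Dec 1, 1916 → Dec 6, 1916: 5 days.
Total: 340 days.
340 mod 7 = 4, so Saturday + 4 = Wednesday.

Wednesday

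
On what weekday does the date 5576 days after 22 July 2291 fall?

Jul 22, 2291 is a Wednesday.
5576 mod 7 = 4, so 5576 days after a Wednesday is Wednesday + 4 = Sunday.

Sunday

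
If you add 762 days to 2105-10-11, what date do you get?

November 12, 2107

+365 (one year) → Oct 11, 2106 (397 left).
Oct has 31 days: +21 → Nov 1, 2106 (376 left).
Nov has 30 days: +30 → Dec 1, 2106 (346 left).
Dec has 31 days: +31 → Jan 1, 2107 (315 left).
Jan has 31 days: +31 → Feb 1, 2107 (284 left).
Feb has 28 days: +28 → Mar 1, 2107 (256 left).
Mar has 31 days: +31 → Apr 1, 2107 (225 left).
Apr has 30 days: +30 → May 1, 2107 (195 left).
May has 31 days: +31 → Jun 1, 2107 (164 left).
Jun has 30 days: +30 → Jul 1, 2107 (134 left).
Jul has 31 days: +31 → Aug 1, 2107 (103 left).
Aug has 31 days: +31 → Sep 1, 2107 (72 left).
Sep has 30 days: +30 → Oct 1, 2107 (42 left).
Oct has 31 days: +31 → Nov 1, 2107 (11 left).
+11 → Nov 12, 2107.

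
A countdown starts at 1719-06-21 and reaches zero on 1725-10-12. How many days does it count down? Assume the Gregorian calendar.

Jun 21, 1719 → Jun 21, 1720: 366 days (Feb 29, 1720 is in that span).
Jun 21, 1720 → Jun 21, 1721: 365 days.
Jun 21, 1721 → Jun 21, 1722: 365 days.
Jun 21, 1722 → Jun 21, 1723: 365 days.
Jun 21, 1723 → Jun 21, 1724: 366 days (Feb 29, 1724 is in that span).
Jun 21, 1724 → Jun 21, 1725: 365 days.
Jun 21, 1725 → Jul 21, 1725: 30 days (June has 30).
Jul 21, 1725 → Aug 21, 1725: 31 days (July has 31).
Aug 21, 1725 → Sep 21, 1725: 31 days (August has 31).
Sep 21, 1725 → Oct 12, 1725: 21 days.
Total: 2305 days.

2305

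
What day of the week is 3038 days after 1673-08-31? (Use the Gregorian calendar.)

First find the weekday of Aug 31, 1673. Doomsday rule: the anchor day for the 1600s is Tuesday. For year 73: 73÷12 = 6 r 1, and 1÷4 = 0, so 6+1+0 = 7.
Tuesday + 7 ≡ Tuesday — that's 1673's doomsday.
In August the doomsday date is Aug 8.
Aug 31 is 23 days after Aug 8; 23 mod 7 = 2, so Tuesday + 2 = Thursday.
3038 mod 7 = 0, so 3038 days after a Thursday is Thursday + 0 = Thursday.

Thursday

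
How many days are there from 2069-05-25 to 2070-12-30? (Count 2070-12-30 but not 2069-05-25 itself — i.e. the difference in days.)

May 25, 2069 → May 25, 2070: 365 days.
May 25, 2070 → Jun 25, 2070: 31 days (May has 31).
Jun 25, 2070 → Jul 25, 2070: 30 days (June has 30).
Jul 25, 2070 → Aug 25, 2070: 31 days (July has 31).
Aug 25, 2070 → Sep 25, 2070: 31 days (August has 31).
Sep 25, 2070 → Oct 25, 2070: 30 days (September has 30).
Oct 25, 2070 → Nov 25, 2070: 31 days (October has 31).
Nov 25, 2070 → Dec 25, 2070: 30 days (November has 30).
Dec 25, 2070 → Dec 30, 2070: 5 days.
Total: 584 days.

584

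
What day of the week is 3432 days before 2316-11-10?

First find the weekday of Nov 10, 2316. Doomsday rule: the anchor day for the 2300s is Wednesday. For year 16: 16÷12 = 1 r 4, and 4÷4 = 1, so 1+4+1 = 6.
Wednesday + 6 ≡ Tuesday — that's 2316's doomsday.
In November the doomsday date is Nov 7.
Nov 10 is 3 days after Nov 7; 3 mod 7 = 3, so Tuesday + 3 = Friday.
3432 mod 7 = 2, so 3432 days before a Friday is Friday − 2 = Wednesday.

Wednesday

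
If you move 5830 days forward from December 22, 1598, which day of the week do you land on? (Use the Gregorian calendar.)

Monday

First find the weekday of Dec 22, 1598. Doomsday rule: the anchor day for the 1500s is Wednesday. For year 98: 98÷12 = 8 r 2, and 2÷4 = 0, so 8+2+0 = 10.
Wednesday + 10 ≡ Saturday — that's 1598's doomsday.
In December the doomsday date is Dec 12.
Dec 22 is 10 days after Dec 12; 10 mod 7 = 3, so Saturday + 3 = Tuesday.
5830 mod 7 = 6, so 5830 days after a Tuesday is Tuesday + 6 = Monday.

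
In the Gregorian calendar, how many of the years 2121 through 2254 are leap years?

32

Multiples of 4 in [2121,2254]: 33.
Of those, multiples of 100: 1 (not leap unless ÷400).
Multiples of 400: 0.
Leap years = 33 − 1 + 0 = 32.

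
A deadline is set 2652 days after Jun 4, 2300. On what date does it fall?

+365 (one year) → Jun 4, 2301 (2287 left).
+365 (one year) → Jun 4, 2302 (1922 left).
+365 (one year) → Jun 4, 2303 (1557 left).
+366 (one year; includes Feb 29, 2304) → Jun 4, 2304 (1191 left).
+365 (one year) → Jun 4, 2305 (826 left).
+365 (one year) → Jun 4, 2306 (461 left).
+365 (one year) → Jun 4, 2307 (96 left).
Jun has 30 days: +27 → Jul 1, 2307 (69 left).
Jul has 31 days: +31 → Aug 1, 2307 (38 left).
Aug has 31 days: +31 → Sep 1, 2307 (7 left).
+7 → Sep 8, 2307.

September 8, 2307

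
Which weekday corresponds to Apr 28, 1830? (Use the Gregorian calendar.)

Wednesday

Doomsday rule: the anchor day for the 1800s is Friday. For year 30: 30÷12 = 2 r 6, and 6÷4 = 1, so 2+6+1 = 9.
Friday + 9 ≡ Sunday — that's 1830's doomsday.
In April the doomsday date is Apr 4.
Apr 28 is 24 days after Apr 4; 24 mod 7 = 3, so Sunday + 3 = Wednesday.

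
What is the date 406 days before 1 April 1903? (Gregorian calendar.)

February 19, 1902

−365 (one year) → Apr 1, 1902 (41 left).
−1 → Mar 31, 1902 (end of Mar, 31 days; 40 left).
−31 → Feb 28, 1902 (end of Feb, 28 days; 9 left).
−9 → Feb 19, 1902.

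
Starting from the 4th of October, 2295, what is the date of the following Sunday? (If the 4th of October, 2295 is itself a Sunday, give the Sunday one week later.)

Oct 4, 2295 is a Friday.
From Friday to the next Sunday is 2 days.
Oct 4, 2295 + 2 = Oct 6, 2295.

October 6, 2295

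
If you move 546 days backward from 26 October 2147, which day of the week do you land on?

Thursday

Oct 26, 2147 is a Thursday.
546 mod 7 = 0, so 546 days before a Thursday is Thursday − 0 = Thursday.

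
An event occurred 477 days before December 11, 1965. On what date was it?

August 21, 1964

−365 (one year) → Dec 11, 1964 (112 left).
−11 → Nov 30, 1964 (end of Nov, 30 days; 101 left).
−30 → Oct 31, 1964 (end of Oct, 31 days; 71 left).
−31 → Sep 30, 1964 (end of Sep, 30 days; 40 left).
−30 → Aug 31, 1964 (end of Aug, 31 days; 10 left).
−10 → Aug 21, 1964.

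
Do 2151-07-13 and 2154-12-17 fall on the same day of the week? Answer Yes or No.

Yes

From Jul 13, 2151 to Dec 17, 2154 is 1253 days.
1253 mod 7 = 0, so they are the same weekday.
(Jul 13, 2151 is a Tuesday; Dec 17, 2154 is a Tuesday.)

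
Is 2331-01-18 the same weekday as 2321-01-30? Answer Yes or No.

Yes

From Jan 30, 2321 to Jan 18, 2331 is 3640 days.
3640 mod 7 = 0, so they are the same weekday.
(Jan 30, 2321 is a Sunday; Jan 18, 2331 is a Sunday.)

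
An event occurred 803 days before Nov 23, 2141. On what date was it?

September 12, 2139

−365 (one year) → Nov 23, 2140 (438 left).
−366 (one year; includes Feb 29, 2140) → Nov 23, 2139 (72 left).
−23 → Oct 31, 2139 (end of Oct, 31 days; 49 left).
−31 → Sep 30, 2139 (end of Sep, 30 days; 18 left).
−18 → Sep 12, 2139.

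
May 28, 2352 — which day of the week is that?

Wednesday

Doomsday rule: the anchor day for the 2300s is Wednesday. For year 52: 52÷12 = 4 r 4, and 4÷4 = 1, so 4+4+1 = 9.
Wednesday + 9 ≡ Friday — that's 2352's doomsday.
In May the doomsday date is May 9.
May 28 is 19 days after May 9; 19 mod 7 = 5, so Friday + 5 = Wednesday.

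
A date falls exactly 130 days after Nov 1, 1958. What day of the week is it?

First find the weekday of Nov 1, 1958. Doomsday rule: the anchor day for the 1900s is Wednesday. For year 58: 58÷12 = 4 r 10, and 10÷4 = 2, so 4+10+2 = 16.
Wednesday + 16 ≡ Friday — that's 1958's doomsday.
In November the doomsday date is Nov 7.
Nov 1 is 6 days before Nov 7; 6 mod 7 = 6, so Friday − 6 = Saturday.
130 mod 7 = 4, so 130 days after a Saturday is Saturday + 4 = Wednesday.

Wednesday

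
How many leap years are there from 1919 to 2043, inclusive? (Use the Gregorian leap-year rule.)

31

Multiples of 4 in [1919,2043]: 31.
Of those, multiples of 100: 1 (not leap unless ÷400).
Multiples of 400: 1.
Leap years = 31 − 1 + 1 = 31.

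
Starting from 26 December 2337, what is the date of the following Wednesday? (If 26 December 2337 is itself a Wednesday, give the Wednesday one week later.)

Dec 26, 2337 is a Sunday.
From Sunday to the next Wednesday is 3 days.
Dec 26, 2337 + 3 = Dec 29, 2337.

December 29, 2337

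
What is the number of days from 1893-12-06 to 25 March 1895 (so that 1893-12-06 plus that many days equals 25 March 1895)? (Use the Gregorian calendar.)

474

Dec 6, 1893 → Dec 6, 1894: 365 days.
Dec 6, 1894 → Jan 6, 1895: 31 days (December has 31).
Jan 6, 1895 → Feb 6, 1895: 31 days (January has 31).
Feb 6, 1895 → Mar 6, 1895: 28 days (February has 28).
Mar 6, 1895 → Mar 25, 1895: 19 days.
Total: 474 days.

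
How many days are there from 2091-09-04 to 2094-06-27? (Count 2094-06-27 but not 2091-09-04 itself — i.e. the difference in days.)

1027

Sep 4, 2091 → Sep 4, 2092: 366 days (Feb 29, 2092 is in that span).
Sep 4, 2092 → Sep 4, 2093: 365 days.
Sep 4, 2093 → Oct 4, 2093: 30 days (September has 30).
Oct 4, 2093 → Nov 4, 2093: 31 days (October has 31).
Nov 4, 2093 → Dec 4, 2093: 30 days (November has 30).
Dec 4, 2093 → Jan 4, 2094: 31 days (December has 31).
Jan 4, 2094 → Feb 4, 2094: 31 days (January has 31).
Feb 4, 2094 → Mar 4, 2094: 28 days (February has 28).
Mar 4, 2094 → Apr 4, 2094: 31 days (March has 31).
Apr 4, 2094 → May 4, 2094: 30 days (April has 30).
May 4, 2094 → Jun 4, 2094: 31 days (May has 31).
Jun 4, 2094 → Jun 27, 2094: 23 days.
Total: 1027 days.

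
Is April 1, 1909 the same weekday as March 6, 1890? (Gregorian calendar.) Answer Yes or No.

Yes

From Mar 6, 1890 to Apr 1, 1909 is 6965 days.
6965 mod 7 = 0, so they are the same weekday.
(Mar 6, 1890 is a Thursday; Apr 1, 1909 is a Thursday.)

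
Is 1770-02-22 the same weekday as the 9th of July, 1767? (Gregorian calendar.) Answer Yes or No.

From Jul 9, 1767 to Feb 22, 1770 is 959 days.
959 mod 7 = 0, so they are the same weekday.
(Jul 9, 1767 is a Thursday; Feb 22, 1770 is a Thursday.)

Yes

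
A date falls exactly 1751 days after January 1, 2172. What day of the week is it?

First find the weekday of Jan 1, 2172. Doomsday rule: the anchor day for the 2100s is Sunday. For year 72: 72÷12 = 6 r 0, and 0÷4 = 0, so 6+0+0 = 6.
Sunday + 6 ≡ Saturday — that's 2172's doomsday.
In January the doomsday date is Jan 4 (2172 is a leap year (divisible by 4)).
Jan 1 is 3 days before Jan 4; 3 mod 7 = 3, so Saturday − 3 = Wednesday.
1751 mod 7 = 1, so 1751 days after a Wednesday is Wednesday + 1 = Thursday.

Thursday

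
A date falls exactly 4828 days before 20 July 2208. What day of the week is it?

First find the weekday of Jul 20, 2208. Doomsday rule: the anchor day for the 2200s is Friday. For year 08: 8÷12 = 0 r 8, and 8÷4 = 2, so 0+8+2 = 10.
Friday + 10 ≡ Monday — that's 2208's doomsday.
In July the doomsday date is Jul 11.
Jul 20 is 9 days after Jul 11; 9 mod 7 = 2, so Monday + 2 = Wednesday.
4828 mod 7 = 5, so 4828 days before a Wednesday is Wednesday − 5 = Friday.

Friday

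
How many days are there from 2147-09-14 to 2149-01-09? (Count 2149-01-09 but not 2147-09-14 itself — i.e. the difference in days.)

Sep 14, 2147 → Sep 14, 2148: 366 days (Feb 29, 2148 is in that span).
Sep 14, 2148 → Oct 14, 2148: 30 days (September has 30).
Oct 14, 2148 → Nov 14, 2148: 31 days (October has 31).
Nov 14, 2148 → Dec 14, 2148: 30 days (November has 30).
Dec 14, 2148 → Jan 9, 2149: 26 days.
Total: 483 days.

483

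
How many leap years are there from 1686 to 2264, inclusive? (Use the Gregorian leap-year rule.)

Multiples of 4 in [1686,2264]: 145.
Of those, multiples of 100: 6 (not leap unless ÷400).
Multiples of 400: 1.
Leap years = 145 − 6 + 1 = 140.

140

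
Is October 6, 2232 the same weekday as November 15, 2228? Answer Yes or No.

Yes

From Nov 15, 2228 to Oct 6, 2232 is 1421 days.
1421 mod 7 = 0, so they are the same weekday.
(Nov 15, 2228 is a Saturday; Oct 6, 2232 is a Saturday.)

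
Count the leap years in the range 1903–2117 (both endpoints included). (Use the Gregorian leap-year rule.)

53

Multiples of 4 in [1903,2117]: 54.
Of those, multiples of 100: 2 (not leap unless ÷400).
Multiples of 400: 1.
Leap years = 54 − 2 + 1 = 53.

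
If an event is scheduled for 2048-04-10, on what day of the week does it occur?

Friday

January 1, 2048 is a Wednesday.
Jan 1, 2048 → Feb 1, 2048: 31 days (January has 31).
Feb 1, 2048 → Mar 1, 2048: 29 days (February has 29).
Mar 1, 2048 → Apr 1, 2048: 31 days (March has 31).
Apr 1, 2048 → Apr 10, 2048: 9 days.
Total: 100 days.
100 mod 7 = 2, so Wednesday + 2 = Friday.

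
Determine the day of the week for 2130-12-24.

Sunday

Doomsday rule: the anchor day for the 2100s is Sunday. For year 30: 30÷12 = 2 r 6, and 6÷4 = 1, so 2+6+1 = 9.
Sunday + 9 ≡ Tuesday — that's 2130's doomsday.
In December the doomsday date is Dec 12.
Dec 24 is 12 days after Dec 12; 12 mod 7 = 5, so Tuesday + 5 = Sunday.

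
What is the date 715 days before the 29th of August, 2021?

−365 (one year) → Aug 29, 2020 (350 left).
−29 → Jul 31, 2020 (end of Jul, 31 days; 321 left).
−31 → Jun 30, 2020 (end of Jun, 30 days; 290 left).
−30 → May 31, 2020 (end of May, 31 days; 260 left).
−31 → Apr 30, 2020 (end of Apr, 30 days; 229 left).
−30 → Mar 31, 2020 (end of Mar, 31 days; 199 left).
−31 → Feb 29, 2020 (end of Feb, 29 days; 168 left).
−29 → Jan 31, 2020 (end of Jan, 31 days; 139 left).
−31 → Dec 31, 2019 (end of Dec, 31 days; 108 left).
−31 → Nov 30, 2019 (end of Nov, 30 days; 77 left).
−30 → Oct 31, 2019 (end of Oct, 31 days; 47 left).
−31 → Sep 30, 2019 (end of Sep, 30 days; 16 left).
−16 → Sep 14, 2019.

September 14, 2019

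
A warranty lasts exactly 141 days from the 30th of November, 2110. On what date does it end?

Nov has 30 days: +1 → Dec 1, 2110 (140 left).
Dec has 31 days: +31 → Jan 1, 2111 (109 left).
Jan has 31 days: +31 → Feb 1, 2111 (78 left).
Feb has 28 days: +28 → Mar 1, 2111 (50 left).
Mar has 31 days: +31 → Apr 1, 2111 (19 left).
+19 → Apr 20, 2111.

April 20, 2111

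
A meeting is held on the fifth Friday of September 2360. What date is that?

September 1, 2360 is a Thursday.
The first Friday is therefore September 2 (1 days later).
The fifth Friday is 2 + 4×7 = September 30.

September 30, 2360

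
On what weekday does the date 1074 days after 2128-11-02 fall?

First find the weekday of Nov 2, 2128. Doomsday rule: the anchor day for the 2100s is Sunday. For year 28: 28÷12 = 2 r 4, and 4÷4 = 1, so 2+4+1 = 7.
Sunday + 7 ≡ Sunday — that's 2128's doomsday.
In November the doomsday date is Nov 7.
Nov 2 is 5 days before Nov 7; 5 mod 7 = 5, so Sunday − 5 = Tuesday.
1074 mod 7 = 3, so 1074 days after a Tuesday is Tuesday + 3 = Friday.

Friday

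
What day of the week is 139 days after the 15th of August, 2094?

Saturday

First find the weekday of Aug 15, 2094. Doomsday rule: the anchor day for the 2000s is Tuesday. For year 94: 94÷12 = 7 r 10, and 10÷4 = 2, so 7+10+2 = 19.
Tuesday + 19 ≡ Sunday — that's 2094's doomsday.
In August the doomsday date is Aug 8.
Aug 15 is 7 days after Aug 8; 7 mod 7 = 0, so Sunday + 0 = Sunday.
139 mod 7 = 6, so 139 days after a Sunday is Sunday + 6 = Saturday.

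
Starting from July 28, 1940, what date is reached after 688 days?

+365 (one year) → Jul 28, 1941 (323 left).
Jul has 31 days: +4 → Aug 1, 1941 (319 left).
Aug has 31 days: +31 → Sep 1, 1941 (288 left).
Sep has 30 days: +30 → Oct 1, 1941 (258 left).
Oct has 31 days: +31 → Nov 1, 1941 (227 left).
Nov has 30 days: +30 → Dec 1, 1941 (197 left).
Dec has 31 days: +31 → Jan 1, 1942 (166 left).
Jan has 31 days: +31 → Feb 1, 1942 (135 left).
Feb has 28 days: +28 → Mar 1, 1942 (107 left).
Mar has 31 days: +31 → Apr 1, 1942 (76 left).
Apr has 30 days: +30 → May 1, 1942 (46 left).
May has 31 days: +31 → Jun 1, 1942 (15 left).
+15 → Jun 16, 1942.

June 16, 1942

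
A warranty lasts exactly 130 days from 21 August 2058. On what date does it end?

Aug has 31 days: +11 → Sep 1, 2058 (119 left).
Sep has 30 days: +30 → Oct 1, 2058 (89 left).
Oct has 31 days: +31 → Nov 1, 2058 (58 left).
Nov has 30 days: +30 → Dec 1, 2058 (28 left).
+28 → Dec 29, 2058.

December 29, 2058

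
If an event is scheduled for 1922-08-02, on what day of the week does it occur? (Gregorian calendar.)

Wednesday

Doomsday rule: the anchor day for the 1900s is Wednesday. For year 22: 22÷12 = 1 r 10, and 10÷4 = 2, so 1+10+2 = 13.
Wednesday + 13 ≡ Tuesday — that's 1922's doomsday.
In August the doomsday date is Aug 8.
Aug 2 is 6 days before Aug 8; 6 mod 7 = 6, so Tuesday − 6 = Wednesday.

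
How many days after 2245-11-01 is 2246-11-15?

379

Nov 1, 2245 → Dec 1, 2245: 30 days (November has 30).
Dec 1, 2245 → Jan 1, 2246: 31 days (December has 31).
Jan 1, 2246 → Feb 1, 2246: 31 days (January has 31).
Feb 1, 2246 → Mar 1, 2246: 28 days (February has 28).
Mar 1, 2246 → Apr 1, 2246: 31 days (March has 31).
Apr 1, 2246 → May 1, 2246: 30 days (April has 30).
May 1, 2246 → Jun 1, 2246: 31 days (May has 31).
Jun 1, 2246 → Jul 1, 2246: 30 days (June has 30).
Jul 1, 2246 → Aug 1, 2246: 31 days (July has 31).
Aug 1, 2246 → Sep 1, 2246: 31 days (August has 31).
Sep 1, 2246 → Oct 1, 2246: 30 days (September has 30).
Oct 1, 2246 → Nov 1, 2246: 31 days (October has 31).
Nov 1, 2246 → Nov 15, 2246: 14 days.
Total: 379 days.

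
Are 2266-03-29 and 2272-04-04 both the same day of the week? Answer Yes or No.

From Mar 29, 2266 to Apr 4, 2272 is 2198 days.
2198 mod 7 = 0, so they are the same weekday.
(Mar 29, 2266 is a Thursday; Apr 4, 2272 is a Thursday.)

Yes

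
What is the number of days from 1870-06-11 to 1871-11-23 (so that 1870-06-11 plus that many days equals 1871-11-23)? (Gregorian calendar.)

530

Jun 11, 1870 → Jun 11, 1871: 365 days.
Jun 11, 1871 → Jul 11, 1871: 30 days (June has 30).
Jul 11, 1871 → Aug 11, 1871: 31 days (July has 31).
Aug 11, 1871 → Sep 11, 1871: 31 days (August has 31).
Sep 11, 1871 → Oct 11, 1871: 30 days (September has 30).
Oct 11, 1871 → Nov 11, 1871: 31 days (October has 31).
Nov 11, 1871 → Nov 23, 1871: 12 days.
Total: 530 days.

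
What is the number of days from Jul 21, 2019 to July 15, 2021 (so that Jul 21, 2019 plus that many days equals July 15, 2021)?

Jul 21, 2019 → Jul 21, 2020: 366 days (Feb 29, 2020 is in that span).
Jul 21, 2020 → Aug 21, 2020: 31 days (July has 31).
Aug 21, 2020 → Sep 21, 2020: 31 days (August has 31).
Sep 21, 2020 → Oct 21, 2020: 30 days (September has 30).
Oct 21, 2020 → Nov 21, 2020: 31 days (October has 31).
Nov 21, 2020 → Dec 21, 2020: 30 days (November has 30).
Dec 21, 2020 → Jan 21, 2021: 31 days (December has 31).
Jan 21, 2021 → Feb 21, 2021: 31 days (January has 31).
Feb 21, 2021 → Mar 21, 2021: 28 days (February has 28).
Mar 21, 2021 → Apr 21, 2021: 31 days (March has 31).
Apr 21, 2021 → May 21, 2021: 30 days (April has 30).
May 21, 2021 → Jun 21, 2021: 31 days (May has 31).
Jun 21, 2021 → Jul 15, 2021: 24 days.
Total: 725 days.

725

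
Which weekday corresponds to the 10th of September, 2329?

Tuesday

Doomsday rule: the anchor day for the 2300s is Wednesday. For year 29: 29÷12 = 2 r 5, and 5÷4 = 1, so 2+5+1 = 8.
Wednesday + 8 ≡ Thursday — that's 2329's doomsday.
In September the doomsday date is Sep 5.
Sep 10 is 5 days after Sep 5; 5 mod 7 = 5, so Thursday + 5 = Tuesday.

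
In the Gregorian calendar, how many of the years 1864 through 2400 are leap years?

131

Multiples of 4 in [1864,2400]: 135.
Of those, multiples of 100: 6 (not leap unless ÷400).
Multiples of 400: 2.
Leap years = 135 − 6 + 2 = 131.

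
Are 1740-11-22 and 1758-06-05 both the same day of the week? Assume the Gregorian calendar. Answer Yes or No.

From Nov 22, 1740 to Jun 5, 1758 is 6404 days.
6404 mod 7 = 6, so they are different weekdays.
(Nov 22, 1740 is a Tuesday; Jun 5, 1758 is a Monday.)

No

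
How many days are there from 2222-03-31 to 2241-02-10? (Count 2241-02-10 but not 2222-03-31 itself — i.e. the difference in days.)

6891

Mar 31, 2222 → Mar 31, 2223: 365 days.
Mar 31, 2223 → Mar 31, 2224: 366 days (Feb 29, 2224 is in that span).
Mar 31, 2224 → Mar 31, 2225: 365 days.
Mar 31, 2225 → Mar 31, 2226: 365 days.
Mar 31, 2226 → Mar 31, 2227: 365 days.
Mar 31, 2227 → Mar 31, 2228: 366 days (Feb 29, 2228 is in that span).
Mar 31, 2228 → Mar 31, 2229: 365 days.
Mar 31, 2229 → Mar 31, 2230: 365 days.
Mar 31, 2230 → Mar 31, 2231: 365 days.
Mar 31, 2231 → Mar 31, 2232: 366 days (Feb 29, 2232 is in that span).
Mar 31, 2232 → Mar 31, 2233: 365 days.
Mar 31, 2233 → Mar 31, 2234: 365 days.
Mar 31, 2234 → Mar 31, 2235: 365 days.
Mar 31, 2235 → Mar 31, 2236: 366 days (Feb 29, 2236 is in that span).
Mar 31, 2236 → Mar 31, 2237: 365 days.
Mar 31, 2237 → Mar 31, 2238: 365 days.
Mar 31, 2238 → Mar 31, 2239: 365 days.
Mar 31, 2239 → Mar 31, 2240: 366 days (Feb 29, 2240 is in that span).
Mar 31, 2240 → Apr 30, 2240: 30 days (March has 31).
Apr 30, 2240 → May 30, 2240: 30 days (April has 30).
May 30, 2240 → Jun 30, 2240: 31 days (May has 31).
Jun 30, 2240 → Jul 30, 2240: 30 days (June has 30).
Jul 30, 2240 → Aug 30, 2240: 31 days (July has 31).
Aug 30, 2240 → Sep 30, 2240: 31 days (August has 31).
Sep 30, 2240 → Oct 30, 2240: 30 days (September has 30).
Oct 30, 2240 → Nov 30, 2240: 31 days (October has 31).
Nov 30, 2240 → Dec 30, 2240: 30 days (November has 30).
Dec 30, 2240 → Jan 30, 2241: 31 days (December has 31).
Jan 30, 2241 → Feb 10, 2241: 11 days.
Total: 6891 days.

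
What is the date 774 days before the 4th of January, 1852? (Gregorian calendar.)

November 21, 1849

−365 (one year) → Jan 4, 1851 (409 left).
−365 (one year) → Jan 4, 1850 (44 left).
−4 → Dec 31, 1849 (end of Dec, 31 days; 40 left).
−31 → Nov 30, 1849 (end of Nov, 30 days; 9 left).
−9 → Nov 21, 1849.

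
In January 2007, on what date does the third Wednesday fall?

January 17, 2007

January 1, 2007 is a Monday.
The first Wednesday is therefore January 3 (2 days later).
The third Wednesday is 3 + 2×7 = January 17.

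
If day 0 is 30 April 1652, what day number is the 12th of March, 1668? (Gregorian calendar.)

Apr 30, 1652 → Apr 30, 1653: 365 days.
Apr 30, 1653 → Apr 30, 1654: 365 days.
Apr 30, 1654 → Apr 30, 1655: 365 days.
Apr 30, 1655 → Apr 30, 1656: 366 days (Feb 29, 1656 is in that span).
Apr 30, 1656 → Apr 30, 1657: 365 days.
Apr 30, 1657 → Apr 30, 1658: 365 days.
Apr 30, 1658 → Apr 30, 1659: 365 days.
Apr 30, 1659 → Apr 30, 1660: 366 days (Feb 29, 1660 is in that span).
Apr 30, 1660 → Apr 30, 1661: 365 days.
Apr 30, 1661 → Apr 30, 1662: 365 days.
Apr 30, 1662 → Apr 30, 1663: 365 days.
Apr 30, 1663 → Apr 30, 1664: 366 days (Feb 29, 1664 is in that span).
Apr 30, 1664 → Apr 30, 1665: 365 days.
Apr 30, 1665 → Apr 30, 1666: 365 days.
Apr 30, 1666 → Apr 30, 1667: 365 days.
Apr 30, 1667 → May 30, 1667: 30 days (April has 30).
May 30, 1667 → Jun 30, 1667: 31 days (May has 31).
Jun 30, 1667 → Jul 30, 1667: 30 days (June has 30).
Jul 30, 1667 → Aug 30, 1667: 31 days (July has 31).
Aug 30, 1667 → Sep 30, 1667: 31 days (August has 31).
Sep 30, 1667 → Oct 30, 1667: 30 days (September has 30).
Oct 30, 1667 → Nov 30, 1667: 31 days (October has 31).
Nov 30, 1667 → Dec 30, 1667: 30 days (November has 30).
Dec 30, 1667 → Jan 30, 1668: 31 days (December has 31).
Jan 30, 1668 → Feb 29, 1668: 30 days (January has 31).
Feb 29, 1668 → Mar 12, 1668: 12 days.
Total: 5795 days.

5795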